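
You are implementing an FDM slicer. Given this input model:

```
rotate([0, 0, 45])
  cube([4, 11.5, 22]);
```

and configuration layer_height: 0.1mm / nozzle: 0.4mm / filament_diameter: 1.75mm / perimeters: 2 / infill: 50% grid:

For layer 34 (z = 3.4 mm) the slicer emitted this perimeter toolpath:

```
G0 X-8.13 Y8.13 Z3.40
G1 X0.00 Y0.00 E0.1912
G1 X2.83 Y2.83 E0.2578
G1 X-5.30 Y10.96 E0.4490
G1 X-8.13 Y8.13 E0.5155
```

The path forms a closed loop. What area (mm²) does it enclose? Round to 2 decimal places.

46.02 mm²

Apply the shoelace formula to the sequence of (X, Y) vertices; enclosed area = 46.02 mm².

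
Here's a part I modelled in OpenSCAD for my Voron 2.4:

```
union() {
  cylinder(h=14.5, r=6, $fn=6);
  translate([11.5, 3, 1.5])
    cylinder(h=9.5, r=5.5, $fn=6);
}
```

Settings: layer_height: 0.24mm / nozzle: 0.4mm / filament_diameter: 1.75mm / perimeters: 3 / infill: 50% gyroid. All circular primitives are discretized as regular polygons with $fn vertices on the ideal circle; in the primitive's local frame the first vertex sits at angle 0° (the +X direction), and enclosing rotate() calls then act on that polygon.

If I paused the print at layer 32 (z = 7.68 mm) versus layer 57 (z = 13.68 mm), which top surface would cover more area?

layer 32 (z = 7.68 mm)

Layer 32 (z = 7.68): the r=6 cylinder contributes a regular 6-gon of circumradius 6 (area = (6/2)·6.000²·sin(360°/6) = 93.53 mm²); the r=5.5 cylinder at (11.5, 3) contributes a regular 6-gon of circumradius 5.5 (area = (6/2)·5.500²·sin(360°/6) = 78.59 mm²); Combining (union): the 2 present regions are separate (no shared area or edge), so areas and boundary lengths simply add and each stays a separate island — area = 172.12 mm². So its area = 172.12 mm². Layer 57 (z = 13.68): the r=6 cylinder contributes a regular 6-gon of circumradius 6 (area = (6/2)·6.000²·sin(360°/6) = 93.53 mm²); the cylinder at (11.5, 3) is absent (z outside [1.5, 11]); Taking the union: only the r=6 cylinder is present, so the union is just that shape — area = 93.53 mm². So its area = 93.53 mm². Layer 32 is larger (172.12 vs 93.53 mm²).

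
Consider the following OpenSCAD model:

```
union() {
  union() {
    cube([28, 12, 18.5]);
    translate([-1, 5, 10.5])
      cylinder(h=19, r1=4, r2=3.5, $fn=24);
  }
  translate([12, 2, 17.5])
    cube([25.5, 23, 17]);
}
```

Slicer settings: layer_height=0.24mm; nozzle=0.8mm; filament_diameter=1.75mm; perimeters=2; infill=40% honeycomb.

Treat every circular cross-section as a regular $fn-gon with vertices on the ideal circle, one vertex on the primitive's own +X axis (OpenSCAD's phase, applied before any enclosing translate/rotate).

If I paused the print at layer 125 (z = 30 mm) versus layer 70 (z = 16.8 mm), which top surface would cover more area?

layer 125 (z = 30 mm)

Layer 125 (z = 30): the cube is not intersected at this z (z outside [0, 18.5]); the cone at (-1, 5) does not reach this height (z outside [10.5, 29.5]); Merging all regions: nothing is present at this height; the cube at (12, 2) (footprint 25.5×23) is included at this height (area 586.50 mm²); Combining (union): only the 25.5×23 cube at (12, 2) is present, so the union is just that shape — area = 586.50 mm². So its area = 586.50 mm². Layer 70 (z = 16.8): the 28×12 cube contributes its full rectangle (area 336.00 mm²); the cone at (-1, 5): at t=0.332 of its height the radius interpolates to r₁+(r₂−r₁)t = 3.834, giving a regular 24-gon of that circumradius (area = (24/2)·3.834²·sin(360°/24) = 45.66 mm²); Merging all regions: the regions partially overlap — summed areas 381.66 mm² minus the doubly-counted overlap 15.29 mm² gives 366.37 mm² — area = 366.37 mm²; the cube at (12, 2) is absent (z outside [17.5, 34.5]); Combining (union): only that combined region is present, so the union is just that shape — area = 366.37 mm². So its area = 366.37 mm². Layer 125 is larger (586.50 vs 366.37 mm²).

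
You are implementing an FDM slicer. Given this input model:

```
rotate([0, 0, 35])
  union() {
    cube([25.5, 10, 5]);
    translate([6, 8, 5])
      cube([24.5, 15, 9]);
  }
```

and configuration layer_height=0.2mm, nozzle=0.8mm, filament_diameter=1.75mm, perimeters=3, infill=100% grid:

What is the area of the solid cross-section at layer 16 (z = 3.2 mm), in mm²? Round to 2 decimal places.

255.00 mm²

At z = 3.2 mm: the cube (footprint 25.5×10) is included at this height (area 255.00 mm²); the cube at (6, 8) does not reach this height (z outside [5, 14]); Merging all regions: only the 25.5×10 cube is present, so the union is just that shape — area = 255.00 mm²; (whole slice rotated 35° about Z — lengths, areas and connectivity unchanged). Overall, the cross-section is a single solid region. Net area = 255.00 mm².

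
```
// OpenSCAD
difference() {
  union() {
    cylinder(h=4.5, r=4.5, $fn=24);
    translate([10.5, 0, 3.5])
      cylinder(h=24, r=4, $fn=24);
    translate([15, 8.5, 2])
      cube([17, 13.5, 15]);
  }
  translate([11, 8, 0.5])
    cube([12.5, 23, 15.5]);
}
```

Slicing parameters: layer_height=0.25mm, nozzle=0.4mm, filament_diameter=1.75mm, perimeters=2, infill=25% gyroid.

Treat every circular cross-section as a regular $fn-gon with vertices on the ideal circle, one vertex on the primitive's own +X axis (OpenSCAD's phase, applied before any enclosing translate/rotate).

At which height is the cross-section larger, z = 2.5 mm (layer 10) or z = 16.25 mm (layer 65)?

layer 65 (z = 16.25 mm)

Layer 10 (z = 2.5): the cylinder: section is a regular 24-gon, circumradius r=4.5 (area = (24/2)·4.500²·sin(360°/24) = 62.89 mm²); the cylinder at (10.5, 0) is not intersected at this z (z outside [3.5, 27.5]); the cube at (15, 8.5) is present — its section is the full 17×13.5 rectangle (area 229.50 mm²); Combining (union): the 2 present regions are separate (no shared area or edge), so areas and boundary lengths simply add and each stays a separate island — area = 292.39 mm²; the 12.5×23 cube at (11, 8) contributes its full rectangle (area 287.50 mm²); After the difference (first − rest): starting from the result so far (292.39 mm²), the 12.5×23 cube at (11, 8) partially overlaps it — only the 114.75 mm² overlap (of its 287.50 mm²) is removed, clipping the outline — area = 177.64 mm². So its area = 177.64 mm². Layer 65 (z = 16.25): the cylinder is absent (z outside [0, 4.5]); the r=4 cylinder at (10.5, 0) gives a regular 24-gon of circumradius 4 (constant along its height) (area = (24/2)·4.000²·sin(360°/24) = 49.69 mm²); the 17×13.5 cube at (15, 8.5) contributes its full rectangle (area 229.50 mm²); Combining (union): the 2 present regions are separate (no shared area or edge), so areas and boundary lengths simply add and each stays a separate island — area = 279.19 mm²; the cube at (11, 8) is absent (z outside [0.5, 16]); Subtracting the remaining from the first: none of the subtracted shapes is present at this height, so the result so far is unchanged — area = 279.19 mm². So its area = 279.19 mm². Layer 65 is larger (279.19 vs 177.64 mm²).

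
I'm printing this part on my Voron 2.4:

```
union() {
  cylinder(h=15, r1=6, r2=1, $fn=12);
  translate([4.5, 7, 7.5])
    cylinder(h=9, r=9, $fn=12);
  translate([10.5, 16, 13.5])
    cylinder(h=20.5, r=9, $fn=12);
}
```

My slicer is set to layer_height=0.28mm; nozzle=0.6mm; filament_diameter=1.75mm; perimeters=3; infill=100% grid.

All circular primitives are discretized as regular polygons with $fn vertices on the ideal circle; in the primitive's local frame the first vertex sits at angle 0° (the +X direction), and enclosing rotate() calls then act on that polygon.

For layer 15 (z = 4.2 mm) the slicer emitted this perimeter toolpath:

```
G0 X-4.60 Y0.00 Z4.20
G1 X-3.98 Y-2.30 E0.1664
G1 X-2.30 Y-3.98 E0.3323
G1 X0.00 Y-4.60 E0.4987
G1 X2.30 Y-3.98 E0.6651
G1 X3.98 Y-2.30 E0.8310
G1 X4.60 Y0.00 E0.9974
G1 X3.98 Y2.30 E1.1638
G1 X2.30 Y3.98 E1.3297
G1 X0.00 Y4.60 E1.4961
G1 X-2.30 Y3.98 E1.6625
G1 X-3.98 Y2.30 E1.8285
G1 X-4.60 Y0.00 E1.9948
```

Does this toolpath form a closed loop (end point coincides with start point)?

Start point (G0): (-4.60, 0.00). End point (last G1): the path returns to the start — closed.

yes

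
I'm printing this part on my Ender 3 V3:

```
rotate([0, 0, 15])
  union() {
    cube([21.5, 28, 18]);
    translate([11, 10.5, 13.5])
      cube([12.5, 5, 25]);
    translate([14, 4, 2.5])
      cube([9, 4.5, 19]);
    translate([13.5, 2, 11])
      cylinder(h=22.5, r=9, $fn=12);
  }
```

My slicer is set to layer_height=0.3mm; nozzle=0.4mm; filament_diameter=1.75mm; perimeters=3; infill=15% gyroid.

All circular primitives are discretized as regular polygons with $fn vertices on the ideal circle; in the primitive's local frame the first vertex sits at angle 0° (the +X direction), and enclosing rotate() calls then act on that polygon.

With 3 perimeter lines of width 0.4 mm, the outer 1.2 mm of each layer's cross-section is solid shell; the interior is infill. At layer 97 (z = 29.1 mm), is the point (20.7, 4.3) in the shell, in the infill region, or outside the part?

At z = 29.1 mm: the cube is absent (z outside [0, 18]); the cube at (11, 10.5) (footprint 12.5×5) is included at this height; the cube at (14, 4) is absent (z outside [2.5, 21.5]); the r=9 cylinder at (13.5, 2) contributes a regular 12-gon of circumradius 9; Merging all regions: the regions partially overlap (shared area 0.93 mm²), so overlapping operands fuse into one piece — 1 connected region; (whole slice rotated 15° about Z — lengths, areas and connectivity unchanged). Overall, the cross-section is a single solid region. Undo the 15° rotation: the query point maps to (21.108, -1.204) in the un-rotated model frame. The nearest boundary edge runs (22.50, 2.00)→(21.29, -2.50); distance from the point to it = 0.52 mm. The point is inside the cross-section, 0.52 mm from the nearest boundary — within the 1.2 mm shell band (3 × 0.4).

shell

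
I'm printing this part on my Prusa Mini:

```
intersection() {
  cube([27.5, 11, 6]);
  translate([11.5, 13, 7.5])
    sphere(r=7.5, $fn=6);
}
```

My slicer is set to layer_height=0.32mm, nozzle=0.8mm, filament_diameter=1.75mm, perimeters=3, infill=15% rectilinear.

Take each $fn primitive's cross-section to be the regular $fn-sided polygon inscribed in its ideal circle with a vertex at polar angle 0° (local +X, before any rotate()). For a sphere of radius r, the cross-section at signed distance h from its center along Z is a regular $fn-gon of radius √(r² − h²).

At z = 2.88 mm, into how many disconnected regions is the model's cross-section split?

At z = 2.88 mm: the cube is present — its section is the full 27.5×11 rectangle; the r=7.5 sphere at (11.5, 13) slices to a regular 6-gon of circumradius 5.908 (√(r²−h²) with h=4.62 from center); Keeping only the common overlap: the r=7.5 sphere at (11.5, 13) partially overlaps the 27.5×11 cube; clipping to the common part keeps 24.02 mm² — 1 connected region. The result has 1 disconnected region.

1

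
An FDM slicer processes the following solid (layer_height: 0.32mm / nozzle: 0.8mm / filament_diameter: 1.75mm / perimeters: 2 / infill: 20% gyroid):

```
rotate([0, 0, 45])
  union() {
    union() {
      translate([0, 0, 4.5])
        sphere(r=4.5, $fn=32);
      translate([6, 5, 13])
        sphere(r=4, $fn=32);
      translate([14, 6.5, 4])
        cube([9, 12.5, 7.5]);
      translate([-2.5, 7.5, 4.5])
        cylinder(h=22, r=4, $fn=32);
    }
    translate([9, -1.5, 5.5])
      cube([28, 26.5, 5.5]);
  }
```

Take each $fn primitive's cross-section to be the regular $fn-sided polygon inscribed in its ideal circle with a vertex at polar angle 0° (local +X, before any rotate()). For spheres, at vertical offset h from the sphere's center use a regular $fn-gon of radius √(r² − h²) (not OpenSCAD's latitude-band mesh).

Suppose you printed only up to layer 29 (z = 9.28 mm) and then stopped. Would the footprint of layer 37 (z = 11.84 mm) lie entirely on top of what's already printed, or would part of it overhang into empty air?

part overhangs

Compare the two slices. At z = 9.28: the sphere is not intersected at this z (|z−center|=4.780 > r=4.5); the sphere at (6, 5): section is a regular 32-gon, circumradius = √(r²−h²) = √(4²−3.72²) = 1.470 (area = (32/2)·1.470²·sin(360°/32) = 6.75 mm²); the cube at (14, 6.5) (footprint 9×12.5) is included at this height (area 112.50 mm²); the r=4 cylinder at (-2.5, 7.5) contributes a regular 32-gon of circumradius 4 (area = (32/2)·4.000²·sin(360°/32) = 49.94 mm²); Taking the union: the 3 present regions are separate (no shared area or edge), so areas and boundary lengths simply add and each stays a separate island — area = 169.19 mm²; the 28×26.5 cube at (9, -1.5) contributes its full rectangle (area 742.00 mm²); Merging all regions: the regions partially overlap — summed areas 911.19 mm² minus the doubly-counted overlap 112.50 mm² gives 798.69 mm² — area = 798.69 mm²; (whole slice rotated 45° about Z — lengths, areas and connectivity unchanged). At z = 11.84: the sphere is absent (|z−center|=7.340 > r=4.5); the sphere at (6, 5): section is a regular 32-gon, circumradius = √(r²−h²) = √(4²−1.16²) = 3.828 (area = (32/2)·3.828²·sin(360°/32) = 45.74 mm²); the cube at (14, 6.5) does not reach this height (z outside [4, 11.5]); the cylinder at (-2.5, 7.5): section is a regular 32-gon, circumradius r=4 (area = (32/2)·4.000²·sin(360°/32) = 49.94 mm²); Merging all regions: the 2 present regions are separate (no shared area or edge), so areas and boundary lengths simply add and each stays a separate island — area = 95.69 mm²; the cube at (9, -1.5) does not reach this height (z outside [5.5, 11]); Combining (union): only that combined region is present, so the union is just that shape — area = 95.69 mm²; (whole slice rotated 45° about Z — lengths, areas and connectivity unchanged). Checking containment: at z = 11.84 the cross-section extends beyond the z = 9.28 cross-section by about 36.37 mm².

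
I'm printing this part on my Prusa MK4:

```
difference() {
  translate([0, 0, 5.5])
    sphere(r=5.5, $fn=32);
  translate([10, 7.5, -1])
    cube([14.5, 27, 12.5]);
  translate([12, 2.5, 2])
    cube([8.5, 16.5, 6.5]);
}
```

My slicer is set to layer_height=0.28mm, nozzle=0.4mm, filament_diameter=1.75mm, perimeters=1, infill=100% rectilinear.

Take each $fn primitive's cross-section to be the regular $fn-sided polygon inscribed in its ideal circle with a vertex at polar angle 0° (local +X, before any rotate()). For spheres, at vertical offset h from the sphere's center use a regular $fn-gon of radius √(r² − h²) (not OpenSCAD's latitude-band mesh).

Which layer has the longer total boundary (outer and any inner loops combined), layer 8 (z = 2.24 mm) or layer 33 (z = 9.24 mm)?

layer 8 (z = 2.24 mm)

Layer 8 (z = 2.24): the sphere: section is a regular 32-gon, circumradius = √(r²−h²) = √(5.5²−3.26²) = 4.430 (perimeter = 2·32·4.430·sin(180°/32) = 27.79 mm); the cube at (10, 7.5) is present — its section is the full 14.5×27 rectangle (perimeter 83.00 mm); the cube at (12, 2.5) (footprint 8.5×16.5) is included at this height (perimeter 50.00 mm); After the difference (first − rest): starting from the r=5.5 sphere, the 14.5×27 cube at (10, 7.5) misses the remaining region (no effect); the 8.5×16.5 cube at (12, 2.5) misses the remaining region (no effect) — boundary = 27.79 mm. So its perimeter = 27.79 mm. Layer 33 (z = 9.24): the sphere: section is a regular 32-gon, circumradius = √(r²−h²) = √(5.5²−3.74²) = 4.033 (perimeter = 2·32·4.033·sin(180°/32) = 25.30 mm); the 14.5×27 cube at (10, 7.5) contributes its full rectangle (perimeter 83.00 mm); the cube at (12, 2.5) does not reach this height (z outside [2, 8.5]); After the difference (first − rest): starting from the r=5.5 sphere, the 14.5×27 cube at (10, 7.5) misses the remaining region (no effect) — boundary = 25.30 mm. So its perimeter = 25.30 mm. Layer 8 is larger (27.79 vs 25.30 mm).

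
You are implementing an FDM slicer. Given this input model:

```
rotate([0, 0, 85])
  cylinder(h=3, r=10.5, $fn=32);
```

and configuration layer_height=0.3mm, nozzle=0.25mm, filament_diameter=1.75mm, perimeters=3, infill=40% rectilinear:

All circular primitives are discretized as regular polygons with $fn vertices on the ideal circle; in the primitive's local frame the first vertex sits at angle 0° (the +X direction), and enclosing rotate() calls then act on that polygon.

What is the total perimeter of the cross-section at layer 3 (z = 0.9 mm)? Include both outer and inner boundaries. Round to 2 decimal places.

65.87 mm

At z = 0.9 mm: the r=10.5 cylinder contributes a regular 32-gon of circumradius 10.5 (perimeter = 2·32·10.500·sin(180°/32) = 65.87 mm); (whole slice rotated 85° about Z — lengths, areas and connectivity unchanged). Overall, the cross-section is a single solid region. Total boundary length (outer) = 65.87 mm.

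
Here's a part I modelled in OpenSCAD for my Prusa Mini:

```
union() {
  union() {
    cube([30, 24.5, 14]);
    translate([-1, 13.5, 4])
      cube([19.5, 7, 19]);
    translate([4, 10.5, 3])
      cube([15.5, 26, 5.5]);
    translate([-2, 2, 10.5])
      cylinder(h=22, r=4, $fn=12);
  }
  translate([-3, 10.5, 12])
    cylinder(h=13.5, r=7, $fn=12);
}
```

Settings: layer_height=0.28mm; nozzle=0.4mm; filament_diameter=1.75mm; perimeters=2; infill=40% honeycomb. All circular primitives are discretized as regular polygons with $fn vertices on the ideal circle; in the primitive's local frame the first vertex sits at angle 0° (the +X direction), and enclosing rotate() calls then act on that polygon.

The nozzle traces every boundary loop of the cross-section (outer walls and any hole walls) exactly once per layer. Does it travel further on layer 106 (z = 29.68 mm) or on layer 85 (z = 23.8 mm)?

layer 85 (z = 23.8 mm)

Layer 106 (z = 29.68): the cube does not reach this height (z outside [0, 14]); the cube at (-1, 13.5) does not reach this height (z outside [4, 23]); the cube at (4, 10.5) is absent (z outside [3, 8.5]); the r=4 cylinder at (-2, 2) gives a regular 12-gon of circumradius 4 (constant along its height) (perimeter = 2·12·4.000·sin(180°/12) = 24.85 mm); Merging all regions: only the r=4 cylinder at (-2, 2) is present, so the union is just that shape — boundary = 24.85 mm; the cylinder at (-3, 10.5) is not intersected at this z (z outside [12, 25.5]); Merging all regions: only the result so far is present, so the union is just that shape — boundary = 24.85 mm. So its perimeter = 24.85 mm. Layer 85 (z = 23.8): the cube does not reach this height (z outside [0, 14]); the cube at (-1, 13.5) is absent (z outside [4, 23]); the cube at (4, 10.5) does not reach this height (z outside [3, 8.5]); the r=4 cylinder at (-2, 2) contributes a regular 12-gon of circumradius 4 (perimeter = 2·12·4.000·sin(180°/12) = 24.85 mm); Combining (union): only the r=4 cylinder at (-2, 2) is present, so the union is just that shape — boundary = 24.85 mm; the r=7 cylinder at (-3, 10.5) gives a regular 12-gon of circumradius 7 (constant along its height) (perimeter = 2·12·7.000·sin(180°/12) = 43.48 mm); Merging all regions: the regions partially overlap (shared area 9.21 mm²), so the edge portions inside another operand are dropped and the merged outline is re-measured after clipping — boundary = 54.80 mm. So its perimeter = 54.80 mm. Layer 85 is larger (54.80 vs 24.85 mm).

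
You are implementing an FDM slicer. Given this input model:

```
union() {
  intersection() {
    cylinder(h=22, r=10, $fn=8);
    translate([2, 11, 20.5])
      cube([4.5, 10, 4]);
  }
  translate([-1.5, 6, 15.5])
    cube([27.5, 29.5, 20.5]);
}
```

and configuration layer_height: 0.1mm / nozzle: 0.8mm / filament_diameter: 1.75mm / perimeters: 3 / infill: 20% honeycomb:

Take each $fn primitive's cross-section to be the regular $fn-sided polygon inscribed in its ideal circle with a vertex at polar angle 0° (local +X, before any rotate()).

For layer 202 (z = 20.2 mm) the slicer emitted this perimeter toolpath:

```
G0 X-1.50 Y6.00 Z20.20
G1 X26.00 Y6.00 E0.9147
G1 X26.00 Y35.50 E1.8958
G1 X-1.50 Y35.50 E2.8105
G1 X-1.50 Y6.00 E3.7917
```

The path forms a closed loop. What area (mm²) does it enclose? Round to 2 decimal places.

Apply the shoelace formula to the sequence of (X, Y) vertices; enclosed area = 811.25 mm².

811.25 mm²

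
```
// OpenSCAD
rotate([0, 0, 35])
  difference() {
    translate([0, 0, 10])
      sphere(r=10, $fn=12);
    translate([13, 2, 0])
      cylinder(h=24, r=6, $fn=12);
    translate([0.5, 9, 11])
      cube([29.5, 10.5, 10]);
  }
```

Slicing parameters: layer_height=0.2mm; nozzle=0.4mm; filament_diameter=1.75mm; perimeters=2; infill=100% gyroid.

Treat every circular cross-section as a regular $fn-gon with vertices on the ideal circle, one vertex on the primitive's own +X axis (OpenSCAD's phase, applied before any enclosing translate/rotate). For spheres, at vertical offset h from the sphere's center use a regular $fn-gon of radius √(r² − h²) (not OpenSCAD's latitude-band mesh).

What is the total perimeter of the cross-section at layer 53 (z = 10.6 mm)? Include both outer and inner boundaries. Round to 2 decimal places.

At z = 10.6 mm: the r=10 sphere slices to a regular 12-gon of circumradius 9.982 (√(r²−h²) with h=0.6 from center) (perimeter = 2·12·9.982·sin(180°/12) = 62.00 mm); the cylinder at (13, 2): section is a regular 12-gon, circumradius r=6 (perimeter = 2·12·6.000·sin(180°/12) = 37.27 mm); the cube at (0.5, 9) does not reach this height (z outside [11, 21]); Subtracting the remaining from the first: starting from the r=10 sphere, the r=6 cylinder at (13, 2) partially overlaps it — only the 13.61 mm² overlap (of its 108.00 mm²) is removed, clipping the outline — boundary = 62.57 mm; (rotated 35° about Z; rotation is an isometry so areas/perimeters/island counts are preserved). Overall, the cross-section is a single solid region. Total boundary length (outer) = 62.57 mm.

62.57 mm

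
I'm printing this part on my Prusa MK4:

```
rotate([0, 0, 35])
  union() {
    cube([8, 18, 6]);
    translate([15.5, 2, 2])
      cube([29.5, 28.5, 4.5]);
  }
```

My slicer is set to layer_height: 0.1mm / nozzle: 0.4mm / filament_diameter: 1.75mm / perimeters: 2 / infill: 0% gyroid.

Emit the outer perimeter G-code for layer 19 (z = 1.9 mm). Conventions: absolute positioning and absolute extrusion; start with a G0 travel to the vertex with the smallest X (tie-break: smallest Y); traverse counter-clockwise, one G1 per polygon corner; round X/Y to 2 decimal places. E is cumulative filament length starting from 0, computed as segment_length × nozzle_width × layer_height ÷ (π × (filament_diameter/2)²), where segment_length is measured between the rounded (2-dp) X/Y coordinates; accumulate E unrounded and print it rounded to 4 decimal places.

At z = 1.9 mm: the 8×18 cube contributes its full rectangle; the cube at (15.5, 2) does not reach this height (z outside [2, 6.5]); Merging all regions: only the 8×18 cube is present, so the union is just that shape — 1 connected region; (rotated 35° about Z; rotation is an isometry so areas/perimeters/island counts are preserved). The outline is a single polygon with 4 vertices. Extrusion per mm of travel: 0.4 × 0.1 / (π × 0.875²) = 0.016630. Accumulating E over each segment gives final E = 0.8645.

G0 X-10.32 Y14.74 Z1.90
G1 X0.00 Y0.00 E0.2992
G1 X6.55 Y4.59 E0.4322
G1 X-3.77 Y19.33 E0.7315
G1 X-10.32 Y14.74 E0.8645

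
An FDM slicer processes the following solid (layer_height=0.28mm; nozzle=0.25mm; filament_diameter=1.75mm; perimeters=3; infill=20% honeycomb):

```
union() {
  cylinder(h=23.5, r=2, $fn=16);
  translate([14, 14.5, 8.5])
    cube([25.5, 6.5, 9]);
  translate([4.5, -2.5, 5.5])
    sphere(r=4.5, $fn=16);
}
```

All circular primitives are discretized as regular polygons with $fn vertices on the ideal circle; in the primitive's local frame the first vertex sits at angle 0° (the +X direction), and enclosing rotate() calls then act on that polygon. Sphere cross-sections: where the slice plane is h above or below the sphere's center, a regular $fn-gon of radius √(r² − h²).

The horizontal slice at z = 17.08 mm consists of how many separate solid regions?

At z = 17.08 mm: the r=2 cylinder contributes a regular 16-gon of circumradius 2; the 25.5×6.5 cube at (14, 14.5) contributes its full rectangle; the sphere at (4.5, -2.5) is absent (|z−center|=11.580 > r=4.5); Combining (union): the 2 present regions are separate (no shared area or edge), so areas and boundary lengths simply add and each stays a separate island — 2 connected regions. The result has 2 disconnected regions.

2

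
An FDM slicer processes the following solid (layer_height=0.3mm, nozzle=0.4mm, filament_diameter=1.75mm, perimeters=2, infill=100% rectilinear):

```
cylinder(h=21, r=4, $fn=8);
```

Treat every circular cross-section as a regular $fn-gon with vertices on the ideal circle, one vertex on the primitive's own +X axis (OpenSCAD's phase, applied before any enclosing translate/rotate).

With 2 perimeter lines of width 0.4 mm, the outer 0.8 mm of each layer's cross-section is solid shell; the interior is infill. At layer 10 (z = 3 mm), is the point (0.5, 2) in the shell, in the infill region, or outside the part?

infill

At z = 3 mm: the r=4 cylinder contributes a regular 8-gon of circumradius 4. Overall, the cross-section is a single solid region. The nearest boundary edge runs (2.83, 2.83)→(0.00, 4.00); distance from the point to it = 1.66 mm. The point is inside the cross-section and 1.66 mm from the nearest boundary — more than the 0.8 mm shell width (2 × 0.4), so it's in the infill interior.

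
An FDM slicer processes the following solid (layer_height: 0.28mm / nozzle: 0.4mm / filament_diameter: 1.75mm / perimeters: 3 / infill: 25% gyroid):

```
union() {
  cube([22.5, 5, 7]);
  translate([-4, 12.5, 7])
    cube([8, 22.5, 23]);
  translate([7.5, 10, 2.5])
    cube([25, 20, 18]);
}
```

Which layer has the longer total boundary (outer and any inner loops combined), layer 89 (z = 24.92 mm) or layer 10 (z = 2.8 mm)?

layer 10 (z = 2.8 mm)

Layer 89 (z = 24.92): the cube does not reach this height (z outside [0, 7]); the cube at (-4, 12.5) (footprint 8×22.5) is included at this height (perimeter 61.00 mm); the cube at (7.5, 10) is not intersected at this z (z outside [2.5, 20.5]); Combining (union): only the 8×22.5 cube at (-4, 12.5) is present, so the union is just that shape — boundary = 61.00 mm. So its perimeter = 61.00 mm. Layer 10 (z = 2.8): the cube is present — its section is the full 22.5×5 rectangle (perimeter 55.00 mm); the cube at (-4, 12.5) is not intersected at this z (z outside [7, 30]); the 25×20 cube at (7.5, 10) contributes its full rectangle (perimeter 90.00 mm); Combining (union): the 2 present regions are separate (no shared area or edge), so areas and boundary lengths simply add and each stays a separate island — boundary = 145.00 mm. So its perimeter = 145.00 mm. Layer 10 is larger (145.00 vs 61.00 mm).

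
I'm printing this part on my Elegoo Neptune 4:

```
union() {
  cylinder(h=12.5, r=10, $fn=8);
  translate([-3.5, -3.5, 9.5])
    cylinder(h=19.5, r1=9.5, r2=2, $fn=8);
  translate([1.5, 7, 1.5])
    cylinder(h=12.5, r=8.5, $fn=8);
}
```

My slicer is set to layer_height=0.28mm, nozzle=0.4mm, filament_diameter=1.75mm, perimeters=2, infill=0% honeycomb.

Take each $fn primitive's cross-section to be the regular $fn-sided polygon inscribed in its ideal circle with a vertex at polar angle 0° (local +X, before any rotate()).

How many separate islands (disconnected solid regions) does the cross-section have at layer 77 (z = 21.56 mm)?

1

At z = 21.56 mm: the cylinder does not reach this height (z outside [0, 12.5]); the cone at (-3.5, -3.5) contributes a regular 8-gon of circumradius 4.862 (interpolated between r1=9.5 and r2=2 at t=0.618); the cylinder at (1.5, 7) is not intersected at this z (z outside [1.5, 14]); Merging all regions: only the cone at (-3.5, -3.5) is present, so the union is just that shape — 1 connected region. Overall, the cross-section is a single solid region. Island count = 1.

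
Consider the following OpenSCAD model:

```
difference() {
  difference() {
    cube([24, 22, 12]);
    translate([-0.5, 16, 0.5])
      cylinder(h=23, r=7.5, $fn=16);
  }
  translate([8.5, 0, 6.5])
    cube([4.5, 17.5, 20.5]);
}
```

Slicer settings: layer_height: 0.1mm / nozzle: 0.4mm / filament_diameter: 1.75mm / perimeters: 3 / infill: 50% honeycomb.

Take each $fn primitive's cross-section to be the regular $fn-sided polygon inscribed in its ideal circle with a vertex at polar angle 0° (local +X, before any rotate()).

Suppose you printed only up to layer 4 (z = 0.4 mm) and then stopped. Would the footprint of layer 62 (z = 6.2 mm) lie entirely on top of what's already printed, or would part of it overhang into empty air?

entirely on top

Compare the two slices. At z = 0.4: the cube is present — its section is the full 24×22 rectangle (area 528.00 mm²); the cylinder at (-0.5, 16) is absent (z outside [0.5, 23.5]); Subtracting the remaining from the first: none of the subtracted shapes is present at this height, so the 24×22 cube is unchanged — area = 528.00 mm²; the cube at (8.5, 0) is absent (z outside [6.5, 27]); Taking the first minus the rest: none of the subtracted shapes is present at this height, so the result so far is unchanged — area = 528.00 mm². At z = 6.2: the 24×22 cube contributes its full rectangle (area 528.00 mm²); the cylinder at (-0.5, 16): section is a regular 16-gon, circumradius r=7.5 (area = (16/2)·7.500²·sin(360°/16) = 172.21 mm²); Subtracting the remaining from the first: starting from the 24×22 cube (528.00 mm²), the r=7.5 cylinder at (-0.5, 16) partially overlaps it — only the 75.25 mm² overlap (of its 172.21 mm²) is removed, clipping the outline — area = 452.75 mm²; the cube at (8.5, 0) is not intersected at this z (z outside [6.5, 27]); Subtracting the remaining from the first: none of the subtracted shapes is present at this height, so that combined region is unchanged — area = 452.75 mm². Checking containment: the cross-section at z = 6.2 is a subset of the cross-section at z = 0.4.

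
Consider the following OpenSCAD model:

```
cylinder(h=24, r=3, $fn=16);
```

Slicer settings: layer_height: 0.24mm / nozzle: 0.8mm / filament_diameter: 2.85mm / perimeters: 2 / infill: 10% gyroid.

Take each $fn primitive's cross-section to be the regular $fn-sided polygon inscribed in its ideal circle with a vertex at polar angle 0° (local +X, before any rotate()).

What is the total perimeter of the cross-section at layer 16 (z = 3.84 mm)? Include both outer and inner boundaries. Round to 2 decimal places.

At z = 3.84 mm: the cylinder: section is a regular 16-gon, circumradius r=3 (perimeter = 2·16·3.000·sin(180°/16) = 18.73 mm). Overall, the cross-section is a single solid region. Total boundary length (outer) = 18.73 mm.

18.73 mm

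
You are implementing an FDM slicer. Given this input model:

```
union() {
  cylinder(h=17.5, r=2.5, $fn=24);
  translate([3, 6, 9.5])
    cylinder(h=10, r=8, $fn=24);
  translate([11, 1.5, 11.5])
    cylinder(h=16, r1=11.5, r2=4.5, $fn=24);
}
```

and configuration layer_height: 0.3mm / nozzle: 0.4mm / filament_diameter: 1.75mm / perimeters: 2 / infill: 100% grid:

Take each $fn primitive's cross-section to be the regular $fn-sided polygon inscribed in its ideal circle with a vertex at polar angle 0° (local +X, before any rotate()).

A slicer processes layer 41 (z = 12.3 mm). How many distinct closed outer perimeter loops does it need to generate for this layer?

At z = 12.3 mm: the r=2.5 cylinder contributes a regular 24-gon of circumradius 2.5; the r=8 cylinder at (3, 6) contributes a regular 24-gon of circumradius 8; the cone at (11, 1.5) contributes a regular 24-gon of circumradius 11.150 (interpolated between r1=11.5 and r2=4.5 at t=0.050); Taking the union: the regions partially overlap (shared area 129.01 mm²), so overlapping operands fuse into one piece — 1 connected region. The result has 1 disconnected region.

1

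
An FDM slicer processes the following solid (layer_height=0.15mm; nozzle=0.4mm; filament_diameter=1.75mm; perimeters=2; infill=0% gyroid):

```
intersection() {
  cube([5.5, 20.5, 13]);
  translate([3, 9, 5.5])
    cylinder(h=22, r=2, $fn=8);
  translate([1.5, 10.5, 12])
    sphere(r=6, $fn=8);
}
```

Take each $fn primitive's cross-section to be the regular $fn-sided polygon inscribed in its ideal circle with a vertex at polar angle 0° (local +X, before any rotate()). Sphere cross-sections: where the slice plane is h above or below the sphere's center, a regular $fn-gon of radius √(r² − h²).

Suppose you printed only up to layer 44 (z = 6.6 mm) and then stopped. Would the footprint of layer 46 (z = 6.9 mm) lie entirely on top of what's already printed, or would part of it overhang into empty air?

Compare the two slices. At z = 6.6: the cube is present — its section is the full 5.5×20.5 rectangle (area 112.75 mm²); the r=2 cylinder at (3, 9) gives a regular 8-gon of circumradius 2 (constant along its height) (area = (8/2)·2.000²·sin(360°/8) = 11.31 mm²); the r=6 sphere at (1.5, 10.5) slices to a regular 8-gon of circumradius 2.615 (√(r²−h²) with h=5.4 from center) (area = (8/2)·2.615²·sin(360°/8) = 19.35 mm²); After intersecting: the r=2 cylinder at (3, 9) lies inside the 5.5×20.5 cube, so the common part is the r=2 cylinder at (3, 9) itself; the r=6 sphere at (1.5, 10.5) partially overlaps the running intersection; clipping to the common part keeps 6.01 mm² — area = 6.01 mm². At z = 6.9: the cube is present — its section is the full 5.5×20.5 rectangle (area 112.75 mm²); the r=2 cylinder at (3, 9) gives a regular 8-gon of circumradius 2 (constant along its height) (area = (8/2)·2.000²·sin(360°/8) = 11.31 mm²); the sphere at (1.5, 10.5): section is a regular 8-gon, circumradius = √(r²−h²) = √(6²−5.1²) = 3.161 (area = (8/2)·3.161²·sin(360°/8) = 28.26 mm²); After intersecting: the r=2 cylinder at (3, 9) lies inside the 5.5×20.5 cube, so the common part is the r=2 cylinder at (3, 9) itself; the r=6 sphere at (1.5, 10.5) partially overlaps the running intersection; clipping to the common part keeps 8.14 mm² — area = 8.14 mm². Checking containment: at z = 6.9 the cross-section extends beyond the z = 6.6 cross-section by about 2.12 mm².

part overhangs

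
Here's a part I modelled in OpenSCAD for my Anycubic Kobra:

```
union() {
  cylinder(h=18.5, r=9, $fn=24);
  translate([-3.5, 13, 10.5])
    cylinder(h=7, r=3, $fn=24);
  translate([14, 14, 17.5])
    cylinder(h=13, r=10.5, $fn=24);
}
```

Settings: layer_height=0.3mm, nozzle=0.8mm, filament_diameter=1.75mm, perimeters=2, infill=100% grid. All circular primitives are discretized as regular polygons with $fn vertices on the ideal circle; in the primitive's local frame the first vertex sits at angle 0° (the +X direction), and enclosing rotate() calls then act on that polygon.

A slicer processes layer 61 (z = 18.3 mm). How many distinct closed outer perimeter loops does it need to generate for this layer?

2

At z = 18.3 mm: the cylinder: section is a regular 24-gon, circumradius r=9; the cylinder at (-3.5, 13) does not reach this height (z outside [10.5, 17.5]); the r=10.5 cylinder at (14, 14) gives a regular 24-gon of circumradius 10.5 (constant along its height); Taking the union: the 2 present regions are separate (no shared area or edge), so areas and boundary lengths simply add and each stays a separate island — 2 connected regions. The result has 2 disconnected regions.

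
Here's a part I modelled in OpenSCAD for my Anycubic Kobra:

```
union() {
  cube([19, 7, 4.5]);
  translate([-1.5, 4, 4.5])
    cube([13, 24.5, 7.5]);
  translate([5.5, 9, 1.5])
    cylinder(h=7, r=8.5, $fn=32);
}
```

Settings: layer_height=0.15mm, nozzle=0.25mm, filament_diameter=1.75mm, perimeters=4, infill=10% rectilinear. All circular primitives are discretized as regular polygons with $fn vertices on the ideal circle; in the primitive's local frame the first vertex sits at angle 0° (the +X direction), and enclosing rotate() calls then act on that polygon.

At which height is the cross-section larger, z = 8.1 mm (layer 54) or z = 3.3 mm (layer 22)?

Layer 54 (z = 8.1): the cube does not reach this height (z outside [0, 4.5]); the cube at (-1.5, 4) (footprint 13×24.5) is included at this height (area 318.50 mm²); the r=8.5 cylinder at (5.5, 9) gives a regular 32-gon of circumradius 8.5 (constant along its height) (area = (32/2)·8.500²·sin(360°/32) = 225.52 mm²); Combining (union): the regions partially overlap — summed areas 544.02 mm² minus the doubly-counted overlap 162.78 mm² gives 381.25 mm² — area = 381.25 mm². So its area = 381.25 mm². Layer 22 (z = 3.3): the cube is present — its section is the full 19×7 rectangle (area 133.00 mm²); the cube at (-1.5, 4) does not reach this height (z outside [4.5, 12]); the cylinder at (5.5, 9): section is a regular 32-gon, circumradius r=8.5 (area = (32/2)·8.500²·sin(360°/32) = 225.52 mm²); Merging all regions: the regions partially overlap — summed areas 358.52 mm² minus the doubly-counted overlap 71.67 mm² gives 286.86 mm² — area = 286.86 mm². So its area = 286.86 mm². Layer 54 is larger (381.25 vs 286.86 mm²).

layer 54 (z = 8.1 mm)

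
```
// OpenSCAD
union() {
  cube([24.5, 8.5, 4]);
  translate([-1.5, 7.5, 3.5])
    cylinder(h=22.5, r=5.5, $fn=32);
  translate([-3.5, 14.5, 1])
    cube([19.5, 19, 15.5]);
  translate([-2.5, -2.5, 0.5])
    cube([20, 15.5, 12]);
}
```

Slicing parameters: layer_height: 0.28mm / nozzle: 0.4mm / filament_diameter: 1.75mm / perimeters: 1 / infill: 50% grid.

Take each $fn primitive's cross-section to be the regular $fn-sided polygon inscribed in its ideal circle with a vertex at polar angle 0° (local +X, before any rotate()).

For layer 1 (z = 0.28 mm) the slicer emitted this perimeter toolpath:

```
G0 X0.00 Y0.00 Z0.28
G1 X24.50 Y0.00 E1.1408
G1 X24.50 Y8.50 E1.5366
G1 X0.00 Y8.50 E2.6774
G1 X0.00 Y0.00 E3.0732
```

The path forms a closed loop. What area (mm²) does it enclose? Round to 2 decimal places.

Apply the shoelace formula to the sequence of (X, Y) vertices; enclosed area = 208.25 mm².

208.25 mm²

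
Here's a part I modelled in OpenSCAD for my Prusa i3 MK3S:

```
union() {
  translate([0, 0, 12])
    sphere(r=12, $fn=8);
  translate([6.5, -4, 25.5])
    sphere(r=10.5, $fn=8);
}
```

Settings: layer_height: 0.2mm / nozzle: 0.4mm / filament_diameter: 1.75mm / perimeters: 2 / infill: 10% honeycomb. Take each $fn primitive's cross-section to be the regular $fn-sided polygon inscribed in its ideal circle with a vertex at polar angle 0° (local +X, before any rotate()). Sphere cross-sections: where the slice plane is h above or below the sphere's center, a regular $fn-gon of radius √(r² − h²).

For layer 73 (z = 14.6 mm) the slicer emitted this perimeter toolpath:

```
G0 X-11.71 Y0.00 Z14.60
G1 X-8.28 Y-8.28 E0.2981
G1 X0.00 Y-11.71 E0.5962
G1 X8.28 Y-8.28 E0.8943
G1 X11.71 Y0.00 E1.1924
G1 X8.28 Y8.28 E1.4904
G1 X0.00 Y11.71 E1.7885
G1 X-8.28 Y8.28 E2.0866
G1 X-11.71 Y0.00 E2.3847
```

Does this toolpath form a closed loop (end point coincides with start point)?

yes

Start point (G0): (-11.71, 0.00). End point (last G1): the path returns to the start — closed.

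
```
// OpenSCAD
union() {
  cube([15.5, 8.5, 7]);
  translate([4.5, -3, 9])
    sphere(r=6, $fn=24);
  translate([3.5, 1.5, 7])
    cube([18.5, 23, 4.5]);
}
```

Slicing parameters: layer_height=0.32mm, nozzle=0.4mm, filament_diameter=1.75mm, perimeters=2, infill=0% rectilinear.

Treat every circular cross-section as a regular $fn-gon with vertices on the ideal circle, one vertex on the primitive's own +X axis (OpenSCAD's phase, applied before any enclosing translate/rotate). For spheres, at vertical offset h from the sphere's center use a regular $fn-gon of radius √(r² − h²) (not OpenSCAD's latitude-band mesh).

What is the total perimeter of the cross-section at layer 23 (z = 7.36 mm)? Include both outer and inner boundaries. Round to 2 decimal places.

At z = 7.36 mm: the cube does not reach this height (z outside [0, 7]); the r=6 sphere at (4.5, -3) contributes a regular 24-gon of circumradius √(6²−1.64²) = 5.772 (perimeter = 2·24·5.772·sin(180°/24) = 36.16 mm); the 18.5×23 cube at (3.5, 1.5) contributes its full rectangle (perimeter 83.00 mm); Merging all regions: the regions partially overlap (shared area 4.21 mm²), so the edge portions inside another operand are dropped and the merged outline is re-measured after clipping — boundary = 108.64 mm. Overall, the cross-section is a single solid region. Total boundary length (outer) = 108.64 mm.

108.64 mm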